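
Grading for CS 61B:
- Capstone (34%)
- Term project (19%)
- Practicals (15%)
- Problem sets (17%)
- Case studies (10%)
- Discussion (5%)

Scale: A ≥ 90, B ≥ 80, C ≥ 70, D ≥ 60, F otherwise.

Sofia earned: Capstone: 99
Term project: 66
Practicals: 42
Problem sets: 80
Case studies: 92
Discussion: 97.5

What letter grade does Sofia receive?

Weighted total:
  Capstone 99 × 0.34 = 33.66
  Term project 66 × 0.19 = 12.54
  Practicals 42 × 0.15 = 6.3
  Problem sets 80 × 0.17 = 13.6
  Case studies 92 × 0.1 = 9.2
  Discussion 97.5 × 0.05 = 4.875
Sum = 80.175
80.175 is ≥ 80 and < 90 → B

B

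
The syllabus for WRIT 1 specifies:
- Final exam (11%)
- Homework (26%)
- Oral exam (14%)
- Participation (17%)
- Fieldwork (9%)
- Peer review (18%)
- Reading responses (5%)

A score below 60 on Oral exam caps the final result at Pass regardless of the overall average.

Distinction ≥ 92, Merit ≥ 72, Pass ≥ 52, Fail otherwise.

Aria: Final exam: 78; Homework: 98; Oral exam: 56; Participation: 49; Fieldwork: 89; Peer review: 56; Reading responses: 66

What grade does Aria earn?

Pass

Oral exam score 56 < 60: minimum not met.
Weighted total:
  Final exam 78 × 0.11 = 8.58
  Homework 98 × 0.26 = 25.48
  Oral exam 56 × 0.14 = 7.84
  Participation 49 × 0.17 = 8.33
  Fieldwork 89 × 0.09 = 8.01
  Peer review 56 × 0.18 = 10.08
  Reading responses 66 × 0.05 = 3.3
Sum = 71.62
71.62 would be Pass; cap at Pass applies → Pass.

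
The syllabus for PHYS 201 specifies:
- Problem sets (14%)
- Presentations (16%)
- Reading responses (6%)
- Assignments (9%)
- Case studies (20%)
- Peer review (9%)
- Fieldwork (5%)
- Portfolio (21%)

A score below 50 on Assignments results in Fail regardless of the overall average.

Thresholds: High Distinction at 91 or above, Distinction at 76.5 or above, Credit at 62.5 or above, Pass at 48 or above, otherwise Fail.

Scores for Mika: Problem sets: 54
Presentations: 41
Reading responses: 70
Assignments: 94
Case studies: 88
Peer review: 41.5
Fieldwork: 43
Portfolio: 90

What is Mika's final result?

Assignments score 94 ≥ 50: minimum met.
Weighted total:
  Problem sets 54 × 0.14 = 7.56
  Presentations 41 × 0.16 = 6.56
  Reading responses 70 × 0.06 = 4.2
  Assignments 94 × 0.09 = 8.46
  Case studies 88 × 0.2 = 17.6
  Peer review 41.5 × 0.09 = 3.735
  Fieldwork 43 × 0.05 = 2.15
  Portfolio 90 × 0.21 = 18.9
Sum = 69.165
69.165 is ≥ 62.5 and < 76.5 → Credit

Credit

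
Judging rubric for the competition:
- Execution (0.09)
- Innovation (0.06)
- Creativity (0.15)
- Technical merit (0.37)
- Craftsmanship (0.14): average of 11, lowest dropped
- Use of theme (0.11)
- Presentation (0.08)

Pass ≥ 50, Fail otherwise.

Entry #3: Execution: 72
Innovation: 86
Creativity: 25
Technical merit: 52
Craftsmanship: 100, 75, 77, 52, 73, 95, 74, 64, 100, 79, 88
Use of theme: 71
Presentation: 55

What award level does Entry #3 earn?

Pass

Craftsmanship: drop 52 → average of remaining 10 = 825/10 = 82.5
Weighted total:
  Execution 72 × 0.09 = 6.48
  Innovation 86 × 0.06 = 5.16
  Creativity 25 × 0.15 = 3.75
  Technical merit 52 × 0.37 = 19.24
  Craftsmanship 82.5 × 0.14 = 11.55
  Use of theme 71 × 0.11 = 7.81
  Presentation 55 × 0.08 = 4.4
Sum = 58.39
58.39 ≥ 50 → Pass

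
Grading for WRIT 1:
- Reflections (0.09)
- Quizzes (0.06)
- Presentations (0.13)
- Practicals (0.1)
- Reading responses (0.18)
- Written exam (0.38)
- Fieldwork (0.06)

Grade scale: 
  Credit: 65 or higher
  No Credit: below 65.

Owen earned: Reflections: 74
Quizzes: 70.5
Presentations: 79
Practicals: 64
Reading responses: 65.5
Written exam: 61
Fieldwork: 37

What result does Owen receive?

No Credit

Weighted total:
  Reflections 74 × 0.09 = 6.66
  Quizzes 70.5 × 0.06 = 4.23
  Presentations 79 × 0.13 = 10.27
  Practicals 64 × 0.1 = 6.4
  Reading responses 65.5 × 0.18 = 11.79
  Written exam 61 × 0.38 = 23.18
  Fieldwork 37 × 0.06 = 2.22
Sum = 64.75
64.75 < 65 → No Credit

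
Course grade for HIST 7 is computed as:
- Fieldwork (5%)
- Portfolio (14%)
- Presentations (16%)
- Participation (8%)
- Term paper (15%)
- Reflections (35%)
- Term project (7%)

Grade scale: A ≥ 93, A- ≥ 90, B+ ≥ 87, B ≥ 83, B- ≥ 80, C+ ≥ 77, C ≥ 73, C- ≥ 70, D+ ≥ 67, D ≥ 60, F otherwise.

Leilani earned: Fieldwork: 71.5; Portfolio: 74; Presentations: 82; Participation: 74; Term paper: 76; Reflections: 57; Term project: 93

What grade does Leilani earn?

Weighted total:
  Fieldwork 71.5 × 0.05 = 3.575
  Portfolio 74 × 0.14 = 10.36
  Presentations 82 × 0.16 = 13.12
  Participation 74 × 0.08 = 5.92
  Term paper 76 × 0.15 = 11.4
  Reflections 57 × 0.35 = 19.95
  Term project 93 × 0.07 = 6.51
Sum = 70.835
70.835 is ≥ 70 and < 73 → C-

C-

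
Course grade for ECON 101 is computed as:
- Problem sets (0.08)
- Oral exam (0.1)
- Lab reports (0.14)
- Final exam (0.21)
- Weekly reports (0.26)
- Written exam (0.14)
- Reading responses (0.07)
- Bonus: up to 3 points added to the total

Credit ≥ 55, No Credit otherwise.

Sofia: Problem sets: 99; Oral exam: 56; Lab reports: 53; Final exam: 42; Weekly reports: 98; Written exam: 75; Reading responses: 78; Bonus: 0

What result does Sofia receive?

Credit

Weighted total:
  Problem sets 99 × 0.08 = 7.92
  Oral exam 56 × 0.1 = 5.6
  Lab reports 53 × 0.14 = 7.42
  Final exam 42 × 0.21 = 8.82
  Weekly reports 98 × 0.26 = 25.48
  Written exam 75 × 0.14 = 10.5
  Reading responses 78 × 0.07 = 5.46
Sum = 71.2
Bonus: 71.2 + 0 = 71.2
71.2 ≥ 55 → Credit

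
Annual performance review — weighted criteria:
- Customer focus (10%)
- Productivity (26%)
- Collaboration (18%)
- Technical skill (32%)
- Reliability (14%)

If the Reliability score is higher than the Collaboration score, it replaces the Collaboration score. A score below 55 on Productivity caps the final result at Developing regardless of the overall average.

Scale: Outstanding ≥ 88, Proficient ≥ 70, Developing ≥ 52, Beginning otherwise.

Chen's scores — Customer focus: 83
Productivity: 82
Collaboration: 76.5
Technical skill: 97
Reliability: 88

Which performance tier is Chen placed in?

Outstanding

Reliability (88) > Collaboration (76.5), so Collaboration counts as 88.
Productivity score 82 ≥ 55: minimum met.
Weighted total:
  Customer focus 83 × 0.1 = 8.3
  Productivity 82 × 0.26 = 21.32
  Collaboration 88 × 0.18 = 15.84
  Technical skill 97 × 0.32 = 31.04
  Reliability 88 × 0.14 = 12.32
Sum = 88.82
88.82 ≥ 88 → Outstanding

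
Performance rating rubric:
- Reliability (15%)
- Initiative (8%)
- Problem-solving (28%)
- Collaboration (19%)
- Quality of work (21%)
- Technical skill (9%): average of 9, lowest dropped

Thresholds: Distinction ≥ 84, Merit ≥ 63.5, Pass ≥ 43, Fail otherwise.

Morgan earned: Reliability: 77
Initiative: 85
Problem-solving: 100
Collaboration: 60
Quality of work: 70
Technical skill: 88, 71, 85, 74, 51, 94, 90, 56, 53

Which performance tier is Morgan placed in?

Merit

Technical skill: drop 51 → average of remaining 8 = 611/8 = 76.375
Weighted total:
  Reliability 77 × 0.15 = 11.55
  Initiative 85 × 0.08 = 6.8
  Problem-solving 100 × 0.28 = 28
  Collaboration 60 × 0.19 = 11.4
  Quality of work 70 × 0.21 = 14.7
  Technical skill 76.375 × 0.09 = 6.87375
Sum = 79.32375
79.32375 is ≥ 63.5 and < 84 → Merit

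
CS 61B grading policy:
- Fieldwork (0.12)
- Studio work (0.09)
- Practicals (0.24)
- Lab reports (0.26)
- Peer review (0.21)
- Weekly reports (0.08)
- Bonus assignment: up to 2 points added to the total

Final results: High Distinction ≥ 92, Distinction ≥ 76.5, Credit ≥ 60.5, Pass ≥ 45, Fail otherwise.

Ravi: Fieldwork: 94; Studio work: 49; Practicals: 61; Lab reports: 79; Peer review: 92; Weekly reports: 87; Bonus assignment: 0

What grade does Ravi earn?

Weighted total:
  Fieldwork 94 × 0.12 = 11.28
  Studio work 49 × 0.09 = 4.41
  Practicals 61 × 0.24 = 14.64
  Lab reports 79 × 0.26 = 20.54
  Peer review 92 × 0.21 = 19.32
  Weekly reports 87 × 0.08 = 6.96
Sum = 77.15
Bonus assignment: 77.15 + 0 = 77.15
77.15 is ≥ 76.5 and < 92 → Distinction

Distinction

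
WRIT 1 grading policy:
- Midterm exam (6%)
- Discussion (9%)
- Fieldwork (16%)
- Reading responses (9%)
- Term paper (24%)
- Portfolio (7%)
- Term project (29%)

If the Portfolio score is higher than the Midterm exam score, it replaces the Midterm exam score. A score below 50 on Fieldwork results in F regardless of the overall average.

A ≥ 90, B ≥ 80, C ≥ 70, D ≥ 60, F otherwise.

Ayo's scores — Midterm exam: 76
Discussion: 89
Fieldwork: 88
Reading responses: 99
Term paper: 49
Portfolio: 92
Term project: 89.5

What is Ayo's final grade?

B

Portfolio (92) > Midterm exam (76), so Midterm exam counts as 92.
Fieldwork score 88 ≥ 50: minimum met.
Weighted total:
  Midterm exam 92 × 0.06 = 5.52
  Discussion 89 × 0.09 = 8.01
  Fieldwork 88 × 0.16 = 14.08
  Reading responses 99 × 0.09 = 8.91
  Term paper 49 × 0.24 = 11.76
  Portfolio 92 × 0.07 = 6.44
  Term project 89.5 × 0.29 = 25.955
Sum = 80.675
80.675 is ≥ 80 and < 90 → B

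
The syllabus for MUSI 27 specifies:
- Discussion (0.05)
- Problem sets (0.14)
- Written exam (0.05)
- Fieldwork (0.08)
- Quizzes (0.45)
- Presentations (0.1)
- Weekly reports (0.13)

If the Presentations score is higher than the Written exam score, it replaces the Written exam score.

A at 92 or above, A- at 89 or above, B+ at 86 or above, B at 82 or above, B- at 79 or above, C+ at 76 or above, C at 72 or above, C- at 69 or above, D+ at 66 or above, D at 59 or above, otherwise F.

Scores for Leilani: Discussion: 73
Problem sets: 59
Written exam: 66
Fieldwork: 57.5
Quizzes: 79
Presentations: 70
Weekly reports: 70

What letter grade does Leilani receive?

C-

Presentations (70) > Written exam (66), so Written exam counts as 70.
Weighted total:
  Discussion 73 × 0.05 = 3.65
  Problem sets 59 × 0.14 = 8.26
  Written exam 70 × 0.05 = 3.5
  Fieldwork 57.5 × 0.08 = 4.6
  Quizzes 79 × 0.45 = 35.55
  Presentations 70 × 0.1 = 7
  Weekly reports 70 × 0.13 = 9.1
Sum = 71.66
71.66 is ≥ 69 and < 72 → C-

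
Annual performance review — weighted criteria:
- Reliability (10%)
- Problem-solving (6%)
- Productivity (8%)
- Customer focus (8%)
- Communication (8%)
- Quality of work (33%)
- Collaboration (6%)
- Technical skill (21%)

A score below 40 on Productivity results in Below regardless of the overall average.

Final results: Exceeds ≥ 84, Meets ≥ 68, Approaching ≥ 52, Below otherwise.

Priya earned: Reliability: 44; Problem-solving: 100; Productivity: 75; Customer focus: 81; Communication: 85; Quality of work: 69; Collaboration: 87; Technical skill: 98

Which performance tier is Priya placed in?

Meets

Productivity score 75 ≥ 40: minimum met.
Weighted total:
  Reliability 44 × 0.1 = 4.4
  Problem-solving 100 × 0.06 = 6
  Productivity 75 × 0.08 = 6
  Customer focus 81 × 0.08 = 6.48
  Communication 85 × 0.08 = 6.8
  Quality of work 69 × 0.33 = 22.77
  Collaboration 87 × 0.06 = 5.22
  Technical skill 98 × 0.21 = 20.58
Sum = 78.25
78.25 is ≥ 68 and < 84 → Meets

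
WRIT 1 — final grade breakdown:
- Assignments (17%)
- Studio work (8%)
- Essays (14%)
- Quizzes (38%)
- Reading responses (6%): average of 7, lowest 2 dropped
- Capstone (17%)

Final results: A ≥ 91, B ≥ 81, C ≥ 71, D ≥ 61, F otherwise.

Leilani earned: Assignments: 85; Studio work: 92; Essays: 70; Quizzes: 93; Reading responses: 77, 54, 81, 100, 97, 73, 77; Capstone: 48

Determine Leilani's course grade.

Reading responses: drop 54, 73 → average of remaining 5 = 432/5 = 86.4
Weighted total:
  Assignments 85 × 0.17 = 14.45
  Studio work 92 × 0.08 = 7.36
  Essays 70 × 0.14 = 9.8
  Quizzes 93 × 0.38 = 35.34
  Reading responses 86.4 × 0.06 = 5.184
  Capstone 48 × 0.17 = 8.16
Sum = 80.294
80.294 is ≥ 71 and < 81 → C

C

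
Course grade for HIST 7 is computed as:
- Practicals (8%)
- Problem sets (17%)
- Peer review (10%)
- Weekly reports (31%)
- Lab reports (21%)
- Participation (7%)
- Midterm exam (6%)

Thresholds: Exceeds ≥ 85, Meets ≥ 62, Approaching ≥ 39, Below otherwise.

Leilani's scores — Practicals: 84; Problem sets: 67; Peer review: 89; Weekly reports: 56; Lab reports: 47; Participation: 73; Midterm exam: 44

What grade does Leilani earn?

Weighted total:
  Practicals 84 × 0.08 = 6.72
  Problem sets 67 × 0.17 = 11.39
  Peer review 89 × 0.1 = 8.9
  Weekly reports 56 × 0.31 = 17.36
  Lab reports 47 × 0.21 = 9.87
  Participation 73 × 0.07 = 5.11
  Midterm exam 44 × 0.06 = 2.64
Sum = 61.99
61.99 is ≥ 39 and < 62 → Approaching

Approaching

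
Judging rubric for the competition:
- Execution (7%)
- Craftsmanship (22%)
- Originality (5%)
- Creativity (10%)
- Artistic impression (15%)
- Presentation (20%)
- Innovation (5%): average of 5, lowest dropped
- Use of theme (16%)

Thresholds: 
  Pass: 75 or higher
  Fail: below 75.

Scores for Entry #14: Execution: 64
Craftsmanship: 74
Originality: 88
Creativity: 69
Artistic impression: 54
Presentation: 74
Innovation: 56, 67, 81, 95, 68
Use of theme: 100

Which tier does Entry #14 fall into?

Fail

Innovation: drop 56 → average of remaining 4 = 311/4 = 77.75
Weighted total:
  Execution 64 × 0.07 = 4.48
  Craftsmanship 74 × 0.22 = 16.28
  Originality 88 × 0.05 = 4.4
  Creativity 69 × 0.1 = 6.9
  Artistic impression 54 × 0.15 = 8.1
  Presentation 74 × 0.2 = 14.8
  Innovation 77.75 × 0.05 = 3.8875
  Use of theme 100 × 0.16 = 16
Sum = 74.8475
74.8475 < 75 → Fail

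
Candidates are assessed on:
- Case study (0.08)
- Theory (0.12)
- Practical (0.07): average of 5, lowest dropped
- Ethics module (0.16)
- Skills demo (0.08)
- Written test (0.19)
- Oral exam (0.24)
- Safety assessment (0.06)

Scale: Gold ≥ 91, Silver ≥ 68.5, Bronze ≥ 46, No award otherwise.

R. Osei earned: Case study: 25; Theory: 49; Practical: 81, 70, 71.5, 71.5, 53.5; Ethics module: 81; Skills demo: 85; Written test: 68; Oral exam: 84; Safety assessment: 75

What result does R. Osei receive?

Practical: drop 53.5 → average of remaining 4 = 294/4 = 73.5
Weighted total:
  Case study 25 × 0.08 = 2
  Theory 49 × 0.12 = 5.88
  Practical 73.5 × 0.07 = 5.145
  Ethics module 81 × 0.16 = 12.96
  Skills demo 85 × 0.08 = 6.8
  Written test 68 × 0.19 = 12.92
  Oral exam 84 × 0.24 = 20.16
  Safety assessment 75 × 0.06 = 4.5
Sum = 70.365
70.365 is ≥ 68.5 and < 91 → Silver

Silver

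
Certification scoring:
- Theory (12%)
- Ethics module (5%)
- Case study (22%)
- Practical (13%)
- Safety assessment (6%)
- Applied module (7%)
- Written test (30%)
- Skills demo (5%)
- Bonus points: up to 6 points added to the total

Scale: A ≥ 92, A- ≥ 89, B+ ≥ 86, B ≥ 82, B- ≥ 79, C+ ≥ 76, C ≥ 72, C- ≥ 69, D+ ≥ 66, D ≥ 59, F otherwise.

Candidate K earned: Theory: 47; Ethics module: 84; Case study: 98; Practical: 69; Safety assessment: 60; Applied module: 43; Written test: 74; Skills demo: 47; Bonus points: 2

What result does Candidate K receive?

Weighted total:
  Theory 47 × 0.12 = 5.64
  Ethics module 84 × 0.05 = 4.2
  Case study 98 × 0.22 = 21.56
  Practical 69 × 0.13 = 8.97
  Safety assessment 60 × 0.06 = 3.6
  Applied module 43 × 0.07 = 3.01
  Written test 74 × 0.3 = 22.2
  Skills demo 47 × 0.05 = 2.35
Sum = 71.53
Bonus points: 71.53 + 2 = 73.53
73.53 is ≥ 72 and < 76 → C

C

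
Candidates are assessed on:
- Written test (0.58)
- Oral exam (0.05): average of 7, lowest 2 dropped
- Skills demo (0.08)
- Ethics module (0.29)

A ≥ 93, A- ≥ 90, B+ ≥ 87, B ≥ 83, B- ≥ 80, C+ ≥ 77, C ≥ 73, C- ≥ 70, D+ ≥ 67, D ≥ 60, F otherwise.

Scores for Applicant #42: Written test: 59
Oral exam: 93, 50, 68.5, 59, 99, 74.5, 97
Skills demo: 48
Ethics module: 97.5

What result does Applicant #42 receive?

C-

Oral exam: drop 50, 59 → average of remaining 5 = 432/5 = 86.4
Weighted total:
  Written test 59 × 0.58 = 34.22
  Oral exam 86.4 × 0.05 = 4.32
  Skills demo 48 × 0.08 = 3.84
  Ethics module 97.5 × 0.29 = 28.275
Sum = 70.655
70.655 is ≥ 70 and < 73 → C-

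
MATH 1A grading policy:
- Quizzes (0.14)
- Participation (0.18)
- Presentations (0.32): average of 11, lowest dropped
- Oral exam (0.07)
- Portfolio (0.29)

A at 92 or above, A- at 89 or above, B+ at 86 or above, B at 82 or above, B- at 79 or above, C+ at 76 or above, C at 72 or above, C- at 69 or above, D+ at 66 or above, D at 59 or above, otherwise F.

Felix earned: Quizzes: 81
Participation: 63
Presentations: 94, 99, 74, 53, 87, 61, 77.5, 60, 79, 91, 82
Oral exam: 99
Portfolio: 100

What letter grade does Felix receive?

B

Presentations: drop 53 → average of remaining 10 = 804.5/10 = 80.45
Weighted total:
  Quizzes 81 × 0.14 = 11.34
  Participation 63 × 0.18 = 11.34
  Presentations 80.45 × 0.32 = 25.744
  Oral exam 99 × 0.07 = 6.93
  Portfolio 100 × 0.29 = 29
Sum = 84.354
84.354 is ≥ 82 and < 86 → B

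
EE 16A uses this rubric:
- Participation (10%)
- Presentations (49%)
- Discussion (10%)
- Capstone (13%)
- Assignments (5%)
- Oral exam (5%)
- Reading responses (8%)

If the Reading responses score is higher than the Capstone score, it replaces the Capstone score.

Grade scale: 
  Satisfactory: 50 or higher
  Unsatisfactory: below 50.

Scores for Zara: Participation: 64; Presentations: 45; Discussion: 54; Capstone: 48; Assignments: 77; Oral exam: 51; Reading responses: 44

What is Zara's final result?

Reading responses (44) ≤ Capstone (48), so Capstone stays at 48.
Weighted total:
  Participation 64 × 0.1 = 6.4
  Presentations 45 × 0.49 = 22.05
  Discussion 54 × 0.1 = 5.4
  Capstone 48 × 0.13 = 6.24
  Assignments 77 × 0.05 = 3.85
  Oral exam 51 × 0.05 = 2.55
  Reading responses 44 × 0.08 = 3.52
Sum = 50.01
50.01 ≥ 50 → Satisfactory

Satisfactory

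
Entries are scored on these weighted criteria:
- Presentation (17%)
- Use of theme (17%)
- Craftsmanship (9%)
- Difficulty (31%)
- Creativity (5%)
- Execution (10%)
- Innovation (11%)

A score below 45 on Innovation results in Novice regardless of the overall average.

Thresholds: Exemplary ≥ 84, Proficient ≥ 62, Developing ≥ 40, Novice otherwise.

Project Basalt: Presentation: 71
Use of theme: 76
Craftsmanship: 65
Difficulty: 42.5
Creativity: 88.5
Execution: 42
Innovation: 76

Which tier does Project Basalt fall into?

Developing

Innovation score 76 ≥ 45: minimum met.
Weighted total:
  Presentation 71 × 0.17 = 12.07
  Use of theme 76 × 0.17 = 12.92
  Craftsmanship 65 × 0.09 = 5.85
  Difficulty 42.5 × 0.31 = 13.175
  Creativity 88.5 × 0.05 = 4.425
  Execution 42 × 0.1 = 4.2
  Innovation 76 × 0.11 = 8.36
Sum = 61
61 is ≥ 40 and < 62 → Developing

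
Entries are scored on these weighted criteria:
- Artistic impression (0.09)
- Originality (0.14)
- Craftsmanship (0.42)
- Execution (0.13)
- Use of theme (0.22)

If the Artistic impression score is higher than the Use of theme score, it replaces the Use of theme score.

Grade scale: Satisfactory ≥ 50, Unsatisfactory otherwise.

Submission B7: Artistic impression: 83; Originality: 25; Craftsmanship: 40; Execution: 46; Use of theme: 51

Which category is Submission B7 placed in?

Artistic impression (83) > Use of theme (51), so Use of theme counts as 83.
Weighted total:
  Artistic impression 83 × 0.09 = 7.47
  Originality 25 × 0.14 = 3.5
  Craftsmanship 40 × 0.42 = 16.8
  Execution 46 × 0.13 = 5.98
  Use of theme 83 × 0.22 = 18.26
Sum = 52.01
52.01 ≥ 50 → Satisfactory

Satisfactory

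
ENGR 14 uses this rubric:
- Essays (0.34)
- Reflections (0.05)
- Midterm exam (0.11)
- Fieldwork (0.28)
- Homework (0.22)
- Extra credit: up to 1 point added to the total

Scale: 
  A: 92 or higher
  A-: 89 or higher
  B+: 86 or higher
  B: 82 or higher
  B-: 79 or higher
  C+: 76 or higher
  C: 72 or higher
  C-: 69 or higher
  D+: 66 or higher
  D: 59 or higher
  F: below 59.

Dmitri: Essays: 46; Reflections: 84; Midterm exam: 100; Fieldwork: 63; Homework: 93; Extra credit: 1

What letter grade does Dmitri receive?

C-

Weighted total:
  Essays 46 × 0.34 = 15.64
  Reflections 84 × 0.05 = 4.2
  Midterm exam 100 × 0.11 = 11
  Fieldwork 63 × 0.28 = 17.64
  Homework 93 × 0.22 = 20.46
Sum = 68.94
Extra credit: 68.94 + 1 = 69.94
69.94 is ≥ 69 and < 72 → C-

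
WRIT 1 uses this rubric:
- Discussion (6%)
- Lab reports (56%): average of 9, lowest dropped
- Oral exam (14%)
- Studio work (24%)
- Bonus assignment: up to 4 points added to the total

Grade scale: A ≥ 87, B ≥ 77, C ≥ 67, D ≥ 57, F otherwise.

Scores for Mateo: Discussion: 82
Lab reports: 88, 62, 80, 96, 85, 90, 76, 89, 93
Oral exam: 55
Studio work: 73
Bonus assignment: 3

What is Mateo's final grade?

B

Lab reports: drop 62 → average of remaining 8 = 697/8 = 87.125
Weighted total:
  Discussion 82 × 0.06 = 4.92
  Lab reports 87.125 × 0.56 = 48.79
  Oral exam 55 × 0.14 = 7.7
  Studio work 73 × 0.24 = 17.52
Sum = 78.93
Bonus assignment: 78.93 + 3 = 81.93
81.93 is ≥ 77 and < 87 → B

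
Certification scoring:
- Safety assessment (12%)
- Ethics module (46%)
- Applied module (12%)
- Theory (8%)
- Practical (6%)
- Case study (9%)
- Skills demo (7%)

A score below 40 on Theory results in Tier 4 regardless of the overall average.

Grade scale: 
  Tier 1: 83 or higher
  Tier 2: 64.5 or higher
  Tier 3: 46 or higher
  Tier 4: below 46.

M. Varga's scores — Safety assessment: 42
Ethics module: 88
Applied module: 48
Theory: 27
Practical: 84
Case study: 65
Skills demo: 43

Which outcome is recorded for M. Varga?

Tier 4

Theory score 27 < 40: minimum not met.
Weighted total:
  Safety assessment 42 × 0.12 = 5.04
  Ethics module 88 × 0.46 = 40.48
  Applied module 48 × 0.12 = 5.76
  Theory 27 × 0.08 = 2.16
  Practical 84 × 0.06 = 5.04
  Case study 65 × 0.09 = 5.85
  Skills demo 43 × 0.07 = 3.01
Sum = 67.34
Because the Theory minimum was not met, the result is Tier 4.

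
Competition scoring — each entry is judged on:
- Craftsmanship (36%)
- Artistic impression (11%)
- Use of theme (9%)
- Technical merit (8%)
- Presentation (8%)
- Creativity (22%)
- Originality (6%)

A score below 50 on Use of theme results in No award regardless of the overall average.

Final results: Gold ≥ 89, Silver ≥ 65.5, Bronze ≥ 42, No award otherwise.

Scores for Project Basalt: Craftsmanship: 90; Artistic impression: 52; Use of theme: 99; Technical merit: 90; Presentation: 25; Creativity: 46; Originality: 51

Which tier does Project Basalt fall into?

Use of theme score 99 ≥ 50: minimum met.
Weighted total:
  Craftsmanship 90 × 0.36 = 32.4
  Artistic impression 52 × 0.11 = 5.72
  Use of theme 99 × 0.09 = 8.91
  Technical merit 90 × 0.08 = 7.2
  Presentation 25 × 0.08 = 2
  Creativity 46 × 0.22 = 10.12
  Originality 51 × 0.06 = 3.06
Sum = 69.41
69.41 is ≥ 65.5 and < 89 → Silver

Silver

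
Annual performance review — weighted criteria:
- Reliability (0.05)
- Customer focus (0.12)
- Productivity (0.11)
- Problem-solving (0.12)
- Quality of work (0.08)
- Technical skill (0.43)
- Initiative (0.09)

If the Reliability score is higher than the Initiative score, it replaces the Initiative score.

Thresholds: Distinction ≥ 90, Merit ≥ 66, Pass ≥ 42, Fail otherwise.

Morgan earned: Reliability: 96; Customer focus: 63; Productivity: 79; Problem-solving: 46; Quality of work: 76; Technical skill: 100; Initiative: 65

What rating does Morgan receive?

Merit

Reliability (96) > Initiative (65), so Initiative counts as 96.
Weighted total:
  Reliability 96 × 0.05 = 4.8
  Customer focus 63 × 0.12 = 7.56
  Productivity 79 × 0.11 = 8.69
  Problem-solving 46 × 0.12 = 5.52
  Quality of work 76 × 0.08 = 6.08
  Technical skill 100 × 0.43 = 43
  Initiative 96 × 0.09 = 8.64
Sum = 84.29
84.29 is ≥ 66 and < 90 → Merit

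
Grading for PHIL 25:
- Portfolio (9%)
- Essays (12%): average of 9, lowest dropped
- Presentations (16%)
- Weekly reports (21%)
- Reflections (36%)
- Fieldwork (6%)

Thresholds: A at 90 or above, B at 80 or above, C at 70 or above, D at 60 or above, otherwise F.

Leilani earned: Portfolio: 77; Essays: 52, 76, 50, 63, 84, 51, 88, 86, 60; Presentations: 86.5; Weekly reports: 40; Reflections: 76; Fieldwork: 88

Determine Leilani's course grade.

C

Essays: drop 50 → average of remaining 8 = 560/8 = 70
Weighted total:
  Portfolio 77 × 0.09 = 6.93
  Essays 70 × 0.12 = 8.4
  Presentations 86.5 × 0.16 = 13.84
  Weekly reports 40 × 0.21 = 8.4
  Reflections 76 × 0.36 = 27.36
  Fieldwork 88 × 0.06 = 5.28
Sum = 70.21
70.21 is ≥ 70 and < 80 → C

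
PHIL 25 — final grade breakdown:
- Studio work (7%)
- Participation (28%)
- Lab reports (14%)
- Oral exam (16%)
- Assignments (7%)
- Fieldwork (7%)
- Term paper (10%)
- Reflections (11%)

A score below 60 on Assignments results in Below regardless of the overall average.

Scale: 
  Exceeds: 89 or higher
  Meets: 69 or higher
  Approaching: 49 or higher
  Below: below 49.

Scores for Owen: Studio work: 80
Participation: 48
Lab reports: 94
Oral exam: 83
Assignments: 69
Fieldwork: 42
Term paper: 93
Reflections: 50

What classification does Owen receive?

Approaching

Assignments score 69 ≥ 60: minimum met.
Weighted total:
  Studio work 80 × 0.07 = 5.6
  Participation 48 × 0.28 = 13.44
  Lab reports 94 × 0.14 = 13.16
  Oral exam 83 × 0.16 = 13.28
  Assignments 69 × 0.07 = 4.83
  Fieldwork 42 × 0.07 = 2.94
  Term paper 93 × 0.1 = 9.3
  Reflections 50 × 0.11 = 5.5
Sum = 68.05
68.05 is ≥ 49 and < 69 → Approaching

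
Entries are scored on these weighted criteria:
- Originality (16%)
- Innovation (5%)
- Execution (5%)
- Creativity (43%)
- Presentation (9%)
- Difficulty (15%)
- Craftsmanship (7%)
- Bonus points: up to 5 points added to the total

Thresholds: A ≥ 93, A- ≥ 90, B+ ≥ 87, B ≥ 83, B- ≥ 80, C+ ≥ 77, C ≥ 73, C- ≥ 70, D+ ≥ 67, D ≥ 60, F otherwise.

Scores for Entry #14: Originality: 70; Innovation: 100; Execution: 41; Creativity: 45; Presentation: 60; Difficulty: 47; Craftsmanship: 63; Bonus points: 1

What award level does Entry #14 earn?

Weighted total:
  Originality 70 × 0.16 = 11.2
  Innovation 100 × 0.05 = 5
  Execution 41 × 0.05 = 2.05
  Creativity 45 × 0.43 = 19.35
  Presentation 60 × 0.09 = 5.4
  Difficulty 47 × 0.15 = 7.05
  Craftsmanship 63 × 0.07 = 4.41
Sum = 54.46
Bonus points: 54.46 + 1 = 55.46
55.46 < 60 → F

F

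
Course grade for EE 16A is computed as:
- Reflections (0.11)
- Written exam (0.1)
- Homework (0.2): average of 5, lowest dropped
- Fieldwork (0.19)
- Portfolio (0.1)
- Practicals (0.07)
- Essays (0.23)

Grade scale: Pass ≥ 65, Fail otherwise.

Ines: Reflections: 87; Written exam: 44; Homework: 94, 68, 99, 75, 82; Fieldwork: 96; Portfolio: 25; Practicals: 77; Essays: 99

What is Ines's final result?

Pass

Homework: drop 68 → average of remaining 4 = 350/4 = 87.5
Weighted total:
  Reflections 87 × 0.11 = 9.57
  Written exam 44 × 0.1 = 4.4
  Homework 87.5 × 0.2 = 17.5
  Fieldwork 96 × 0.19 = 18.24
  Portfolio 25 × 0.1 = 2.5
  Practicals 77 × 0.07 = 5.39
  Essays 99 × 0.23 = 22.77
Sum = 80.37
80.37 ≥ 65 → Pass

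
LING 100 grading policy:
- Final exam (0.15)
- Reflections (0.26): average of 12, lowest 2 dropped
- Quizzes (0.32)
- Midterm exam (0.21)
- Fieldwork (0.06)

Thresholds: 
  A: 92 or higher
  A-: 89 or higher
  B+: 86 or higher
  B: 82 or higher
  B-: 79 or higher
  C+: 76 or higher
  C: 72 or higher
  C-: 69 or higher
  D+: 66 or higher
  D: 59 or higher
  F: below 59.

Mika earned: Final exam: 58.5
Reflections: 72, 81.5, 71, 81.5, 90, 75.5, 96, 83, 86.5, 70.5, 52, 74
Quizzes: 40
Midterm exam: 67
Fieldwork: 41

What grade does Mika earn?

D

Reflections: drop 52, 70.5 → average of remaining 10 = 811/10 = 81.1
Weighted total:
  Final exam 58.5 × 0.15 = 8.775
  Reflections 81.1 × 0.26 = 21.086
  Quizzes 40 × 0.32 = 12.8
  Midterm exam 67 × 0.21 = 14.07
  Fieldwork 41 × 0.06 = 2.46
Sum = 59.191
59.191 is ≥ 59 and < 66 → D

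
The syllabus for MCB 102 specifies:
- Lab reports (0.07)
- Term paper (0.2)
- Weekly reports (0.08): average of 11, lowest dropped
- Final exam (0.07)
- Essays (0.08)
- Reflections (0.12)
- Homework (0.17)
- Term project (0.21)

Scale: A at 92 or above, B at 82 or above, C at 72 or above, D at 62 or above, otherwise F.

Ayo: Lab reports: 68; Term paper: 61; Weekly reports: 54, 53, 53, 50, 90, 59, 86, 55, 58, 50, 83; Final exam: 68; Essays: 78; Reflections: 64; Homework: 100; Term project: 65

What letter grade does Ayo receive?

D

Weekly reports: drop 50 → average of remaining 10 = 641/10 = 64.1
Weighted total:
  Lab reports 68 × 0.07 = 4.76
  Term paper 61 × 0.2 = 12.2
  Weekly reports 64.1 × 0.08 = 5.128
  Final exam 68 × 0.07 = 4.76
  Essays 78 × 0.08 = 6.24
  Reflections 64 × 0.12 = 7.68
  Homework 100 × 0.17 = 17
  Term project 65 × 0.21 = 13.65
Sum = 71.418
71.418 is ≥ 62 and < 72 → D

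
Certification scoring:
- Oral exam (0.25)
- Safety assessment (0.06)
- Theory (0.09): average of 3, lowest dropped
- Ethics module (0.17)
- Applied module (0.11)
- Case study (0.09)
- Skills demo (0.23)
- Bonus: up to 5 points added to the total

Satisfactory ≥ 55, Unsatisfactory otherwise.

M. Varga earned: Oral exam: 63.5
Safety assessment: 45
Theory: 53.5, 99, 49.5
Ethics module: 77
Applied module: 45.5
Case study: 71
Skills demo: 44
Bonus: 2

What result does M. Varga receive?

Satisfactory

Theory: drop 49.5 → average of remaining 2 = 152.5/2 = 76.25
Weighted total:
  Oral exam 63.5 × 0.25 = 15.875
  Safety assessment 45 × 0.06 = 2.7
  Theory 76.25 × 0.09 = 6.8625
  Ethics module 77 × 0.17 = 13.09
  Applied module 45.5 × 0.11 = 5.005
  Case study 71 × 0.09 = 6.39
  Skills demo 44 × 0.23 = 10.12
Sum = 60.0425
Bonus: 60.0425 + 2 = 62.0425
62.0425 ≥ 55 → Satisfactory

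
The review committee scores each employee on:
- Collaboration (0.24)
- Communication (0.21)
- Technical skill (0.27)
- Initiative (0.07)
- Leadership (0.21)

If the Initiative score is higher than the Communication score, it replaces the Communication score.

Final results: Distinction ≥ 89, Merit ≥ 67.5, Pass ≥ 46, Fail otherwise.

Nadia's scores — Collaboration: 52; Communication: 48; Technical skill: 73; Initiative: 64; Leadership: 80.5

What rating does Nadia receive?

Initiative (64) > Communication (48), so Communication counts as 64.
Weighted total:
  Collaboration 52 × 0.24 = 12.48
  Communication 64 × 0.21 = 13.44
  Technical skill 73 × 0.27 = 19.71
  Initiative 64 × 0.07 = 4.48
  Leadership 80.5 × 0.21 = 16.905
Sum = 67.015
67.015 is ≥ 46 and < 67.5 → Pass

Pass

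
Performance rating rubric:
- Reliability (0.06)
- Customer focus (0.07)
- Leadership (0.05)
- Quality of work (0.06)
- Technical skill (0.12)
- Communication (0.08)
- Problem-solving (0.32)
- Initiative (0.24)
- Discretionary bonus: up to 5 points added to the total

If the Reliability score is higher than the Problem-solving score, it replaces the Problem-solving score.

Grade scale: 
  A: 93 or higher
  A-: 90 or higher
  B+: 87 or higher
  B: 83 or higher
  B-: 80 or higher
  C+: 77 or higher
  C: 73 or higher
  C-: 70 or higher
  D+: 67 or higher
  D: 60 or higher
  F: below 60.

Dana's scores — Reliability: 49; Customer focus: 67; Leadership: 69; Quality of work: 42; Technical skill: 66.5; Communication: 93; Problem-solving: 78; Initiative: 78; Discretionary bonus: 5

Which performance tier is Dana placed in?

Reliability (49) ≤ Problem-solving (78), so Problem-solving stays at 78.
Weighted total:
  Reliability 49 × 0.06 = 2.94
  Customer focus 67 × 0.07 = 4.69
  Leadership 69 × 0.05 = 3.45
  Quality of work 42 × 0.06 = 2.52
  Technical skill 66.5 × 0.12 = 7.98
  Communication 93 × 0.08 = 7.44
  Problem-solving 78 × 0.32 = 24.96
  Initiative 78 × 0.24 = 18.72
Sum = 72.7
Discretionary bonus: 72.7 + 5 = 77.7
77.7 is ≥ 77 and < 80 → C+

C+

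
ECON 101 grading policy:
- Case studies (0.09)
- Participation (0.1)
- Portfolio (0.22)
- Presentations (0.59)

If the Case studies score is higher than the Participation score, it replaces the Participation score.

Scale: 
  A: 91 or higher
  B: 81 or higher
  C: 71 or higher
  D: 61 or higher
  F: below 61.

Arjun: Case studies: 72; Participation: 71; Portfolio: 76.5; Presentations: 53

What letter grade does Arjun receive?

Case studies (72) > Participation (71), so Participation counts as 72.
Weighted total:
  Case studies 72 × 0.09 = 6.48
  Participation 72 × 0.1 = 7.2
  Portfolio 76.5 × 0.22 = 16.83
  Presentations 53 × 0.59 = 31.27
Sum = 61.78
61.78 is ≥ 61 and < 71 → D

D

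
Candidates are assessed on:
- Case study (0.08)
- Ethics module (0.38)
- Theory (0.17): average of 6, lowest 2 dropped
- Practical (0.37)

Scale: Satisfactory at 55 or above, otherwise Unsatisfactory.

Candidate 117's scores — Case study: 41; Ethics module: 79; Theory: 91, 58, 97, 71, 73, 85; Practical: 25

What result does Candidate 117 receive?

Satisfactory

Theory: drop 58, 71 → average of remaining 4 = 346/4 = 86.5
Weighted total:
  Case study 41 × 0.08 = 3.28
  Ethics module 79 × 0.38 = 30.02
  Theory 86.5 × 0.17 = 14.705
  Practical 25 × 0.37 = 9.25
Sum = 57.255
57.255 ≥ 55 → Satisfactory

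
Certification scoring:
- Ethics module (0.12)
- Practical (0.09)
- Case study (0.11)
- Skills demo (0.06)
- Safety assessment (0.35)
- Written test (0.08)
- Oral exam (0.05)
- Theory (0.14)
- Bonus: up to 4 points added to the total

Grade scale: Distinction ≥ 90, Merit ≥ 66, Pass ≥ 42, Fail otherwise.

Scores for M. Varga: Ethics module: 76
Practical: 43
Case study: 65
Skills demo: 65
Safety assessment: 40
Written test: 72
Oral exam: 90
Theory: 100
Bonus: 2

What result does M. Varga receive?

Pass

Weighted total:
  Ethics module 76 × 0.12 = 9.12
  Practical 43 × 0.09 = 3.87
  Case study 65 × 0.11 = 7.15
  Skills demo 65 × 0.06 = 3.9
  Safety assessment 40 × 0.35 = 14
  Written test 72 × 0.08 = 5.76
  Oral exam 90 × 0.05 = 4.5
  Theory 100 × 0.14 = 14
Sum = 62.3
Bonus: 62.3 + 2 = 64.3
64.3 is ≥ 42 and < 66 → Pass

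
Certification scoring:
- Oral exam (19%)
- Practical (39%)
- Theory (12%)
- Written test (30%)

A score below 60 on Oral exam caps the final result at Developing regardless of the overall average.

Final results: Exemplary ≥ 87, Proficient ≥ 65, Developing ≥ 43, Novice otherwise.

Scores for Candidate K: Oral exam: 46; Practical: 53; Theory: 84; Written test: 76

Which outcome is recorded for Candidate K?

Developing

Oral exam score 46 < 60: minimum not met.
Weighted total:
  Oral exam 46 × 0.19 = 8.74
  Practical 53 × 0.39 = 20.67
  Theory 84 × 0.12 = 10.08
  Written test 76 × 0.3 = 22.8
Sum = 62.29
62.29 would be Developing; cap at Developing applies → Developing.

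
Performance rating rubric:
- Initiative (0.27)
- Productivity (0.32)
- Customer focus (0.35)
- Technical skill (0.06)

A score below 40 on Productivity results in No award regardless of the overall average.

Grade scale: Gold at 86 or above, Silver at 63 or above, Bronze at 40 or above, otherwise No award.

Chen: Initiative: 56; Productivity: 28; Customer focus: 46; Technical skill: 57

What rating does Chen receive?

No award

Productivity score 28 < 40: minimum not met.
Weighted total:
  Initiative 56 × 0.27 = 15.12
  Productivity 28 × 0.32 = 8.96
  Customer focus 46 × 0.35 = 16.1
  Technical skill 57 × 0.06 = 3.42
Sum = 43.6
Because the Productivity minimum was not met, the result is No award.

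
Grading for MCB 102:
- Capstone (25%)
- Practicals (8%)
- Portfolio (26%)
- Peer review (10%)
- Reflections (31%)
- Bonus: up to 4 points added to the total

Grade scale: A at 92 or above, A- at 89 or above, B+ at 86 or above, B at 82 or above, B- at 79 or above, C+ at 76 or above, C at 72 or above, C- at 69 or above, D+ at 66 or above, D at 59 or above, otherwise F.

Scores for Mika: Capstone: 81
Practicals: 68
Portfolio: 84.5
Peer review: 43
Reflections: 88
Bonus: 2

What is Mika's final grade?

B-

Weighted total:
  Capstone 81 × 0.25 = 20.25
  Practicals 68 × 0.08 = 5.44
  Portfolio 84.5 × 0.26 = 21.97
  Peer review 43 × 0.1 = 4.3
  Reflections 88 × 0.31 = 27.28
Sum = 79.24
Bonus: 79.24 + 2 = 81.24
81.24 is ≥ 79 and < 82 → B-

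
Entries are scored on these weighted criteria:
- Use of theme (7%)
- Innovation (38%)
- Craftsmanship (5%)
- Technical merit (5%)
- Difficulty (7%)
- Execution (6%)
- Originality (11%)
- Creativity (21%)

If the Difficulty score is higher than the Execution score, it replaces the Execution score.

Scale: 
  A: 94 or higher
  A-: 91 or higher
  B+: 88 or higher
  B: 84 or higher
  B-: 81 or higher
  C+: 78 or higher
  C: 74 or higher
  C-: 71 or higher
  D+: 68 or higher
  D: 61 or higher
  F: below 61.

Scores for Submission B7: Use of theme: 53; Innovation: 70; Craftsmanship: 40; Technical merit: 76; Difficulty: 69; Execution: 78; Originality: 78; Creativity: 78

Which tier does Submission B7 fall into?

Difficulty (69) ≤ Execution (78), so Execution stays at 78.
Weighted total:
  Use of theme 53 × 0.07 = 3.71
  Innovation 70 × 0.38 = 26.6
  Craftsmanship 40 × 0.05 = 2
  Technical merit 76 × 0.05 = 3.8
  Difficulty 69 × 0.07 = 4.83
  Execution 78 × 0.06 = 4.68
  Originality 78 × 0.11 = 8.58
  Creativity 78 × 0.21 = 16.38
Sum = 70.58
70.58 is ≥ 68 and < 71 → D+

D+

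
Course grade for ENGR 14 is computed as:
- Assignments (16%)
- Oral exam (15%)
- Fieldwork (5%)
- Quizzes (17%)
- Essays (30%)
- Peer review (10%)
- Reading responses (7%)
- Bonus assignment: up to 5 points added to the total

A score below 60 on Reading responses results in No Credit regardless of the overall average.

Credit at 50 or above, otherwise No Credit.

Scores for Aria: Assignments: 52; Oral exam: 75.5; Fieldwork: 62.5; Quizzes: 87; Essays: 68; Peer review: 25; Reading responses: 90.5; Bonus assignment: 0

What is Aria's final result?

Reading responses score 90.5 ≥ 60: minimum met.
Weighted total:
  Assignments 52 × 0.16 = 8.32
  Oral exam 75.5 × 0.15 = 11.325
  Fieldwork 62.5 × 0.05 = 3.125
  Quizzes 87 × 0.17 = 14.79
  Essays 68 × 0.3 = 20.4
  Peer review 25 × 0.1 = 2.5
  Reading responses 90.5 × 0.07 = 6.335
Sum = 66.795
Bonus assignment: 66.795 + 0 = 66.795
66.795 ≥ 50 → Credit

Credit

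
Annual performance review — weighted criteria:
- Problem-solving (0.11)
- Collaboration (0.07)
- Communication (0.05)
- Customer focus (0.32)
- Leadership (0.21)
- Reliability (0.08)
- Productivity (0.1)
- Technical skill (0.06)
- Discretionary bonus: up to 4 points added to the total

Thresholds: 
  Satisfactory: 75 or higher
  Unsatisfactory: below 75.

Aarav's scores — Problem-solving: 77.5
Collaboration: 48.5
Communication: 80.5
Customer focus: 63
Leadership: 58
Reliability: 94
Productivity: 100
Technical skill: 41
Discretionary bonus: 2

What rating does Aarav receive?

Unsatisfactory

Weighted total:
  Problem-solving 77.5 × 0.11 = 8.525
  Collaboration 48.5 × 0.07 = 3.395
  Communication 80.5 × 0.05 = 4.025
  Customer focus 63 × 0.32 = 20.16
  Leadership 58 × 0.21 = 12.18
  Reliability 94 × 0.08 = 7.52
  Productivity 100 × 0.1 = 10
  Technical skill 41 × 0.06 = 2.46
Sum = 68.265
Discretionary bonus: 68.265 + 2 = 70.265
70.265 < 75 → Unsatisfactory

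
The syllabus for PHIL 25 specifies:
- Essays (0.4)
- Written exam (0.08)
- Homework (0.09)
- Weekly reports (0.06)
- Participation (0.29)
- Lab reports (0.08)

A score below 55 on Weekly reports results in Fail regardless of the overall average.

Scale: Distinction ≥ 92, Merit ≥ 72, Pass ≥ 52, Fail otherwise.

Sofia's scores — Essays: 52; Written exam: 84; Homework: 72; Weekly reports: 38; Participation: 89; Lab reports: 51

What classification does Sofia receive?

Weekly reports score 38 < 55: minimum not met.
Weighted total:
  Essays 52 × 0.4 = 20.8
  Written exam 84 × 0.08 = 6.72
  Homework 72 × 0.09 = 6.48
  Weekly reports 38 × 0.06 = 2.28
  Participation 89 × 0.29 = 25.81
  Lab reports 51 × 0.08 = 4.08
Sum = 66.17
Because the Weekly reports minimum was not met, the result is Fail.

Fail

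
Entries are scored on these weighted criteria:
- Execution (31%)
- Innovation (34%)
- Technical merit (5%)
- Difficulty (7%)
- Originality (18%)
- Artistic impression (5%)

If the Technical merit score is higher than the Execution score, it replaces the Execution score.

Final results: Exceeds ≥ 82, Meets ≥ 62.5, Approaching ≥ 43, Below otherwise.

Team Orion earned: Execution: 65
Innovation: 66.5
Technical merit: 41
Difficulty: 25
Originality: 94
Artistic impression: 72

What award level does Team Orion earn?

Meets

Technical merit (41) ≤ Execution (65), so Execution stays at 65.
Weighted total:
  Execution 65 × 0.31 = 20.15
  Innovation 66.5 × 0.34 = 22.61
  Technical merit 41 × 0.05 = 2.05
  Difficulty 25 × 0.07 = 1.75
  Originality 94 × 0.18 = 16.92
  Artistic impression 72 × 0.05 = 3.6
Sum = 67.08
67.08 is ≥ 62.5 and < 82 → Meets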